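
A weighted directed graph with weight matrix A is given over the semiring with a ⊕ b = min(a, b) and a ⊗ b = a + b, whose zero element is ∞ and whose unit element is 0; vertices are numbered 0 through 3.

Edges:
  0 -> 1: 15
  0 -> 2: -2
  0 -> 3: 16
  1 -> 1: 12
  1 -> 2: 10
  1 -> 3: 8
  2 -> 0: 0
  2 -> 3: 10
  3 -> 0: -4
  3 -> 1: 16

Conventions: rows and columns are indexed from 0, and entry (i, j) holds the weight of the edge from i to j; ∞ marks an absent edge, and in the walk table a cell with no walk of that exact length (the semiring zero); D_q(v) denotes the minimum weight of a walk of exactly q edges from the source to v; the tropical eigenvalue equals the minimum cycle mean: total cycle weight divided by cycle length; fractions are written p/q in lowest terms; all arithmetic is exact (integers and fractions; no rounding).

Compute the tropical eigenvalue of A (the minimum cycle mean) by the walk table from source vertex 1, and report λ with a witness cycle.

q=0: [∞, 0, ∞, ∞]
q=1: [∞, 12, 10, 8]
q=2: [4, 24, 22, 20]
q=3: [16, 19, 2, 20]
q=4: [2, 31, 14, 12]
Optimal cycle mean attained by: cycle 0->2->0, total (-2) + 0, length 2.
Answer: λ = -1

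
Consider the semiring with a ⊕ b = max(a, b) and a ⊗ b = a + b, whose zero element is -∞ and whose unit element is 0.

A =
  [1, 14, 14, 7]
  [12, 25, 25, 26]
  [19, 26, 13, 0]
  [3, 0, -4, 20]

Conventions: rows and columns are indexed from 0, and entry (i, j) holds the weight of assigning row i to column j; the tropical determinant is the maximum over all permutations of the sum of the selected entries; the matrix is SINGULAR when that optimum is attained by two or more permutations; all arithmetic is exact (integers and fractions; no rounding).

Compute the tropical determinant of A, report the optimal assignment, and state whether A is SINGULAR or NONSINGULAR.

σ = (0, 1, 2, 3): 1 + 25 + 13 + 20 = 59
σ = (0, 1, 3, 2): 1 + 25 + 0 + (-4) = 22
σ = (0, 2, 1, 3): 1 + 25 + 26 + 20 = 72
σ = (0, 2, 3, 1): 1 + 25 + 0 + 0 = 26
σ = (0, 3, 1, 2): 1 + 26 + 26 + (-4) = 49
σ = (0, 3, 2, 1): 1 + 26 + 13 + 0 = 40
σ = (1, 0, 2, 3): 14 + 12 + 13 + 20 = 59
σ = (1, 0, 3, 2): 14 + 12 + 0 + (-4) = 22
σ = (1, 2, 0, 3): 14 + 25 + 19 + 20 = 78
σ = (1, 2, 3, 0): 14 + 25 + 0 + 3 = 42
σ = (1, 3, 0, 2): 14 + 26 + 19 + (-4) = 55
σ = (1, 3, 2, 0): 14 + 26 + 13 + 3 = 56
σ = (2, 0, 1, 3): 14 + 12 + 26 + 20 = 72
σ = (2, 0, 3, 1): 14 + 12 + 0 + 0 = 26
σ = (2, 1, 0, 3): 14 + 25 + 19 + 20 = 78
σ = (2, 1, 3, 0): 14 + 25 + 0 + 3 = 42
σ = (2, 3, 0, 1): 14 + 26 + 19 + 0 = 59
σ = (2, 3, 1, 0): 14 + 26 + 26 + 3 = 69
σ = (3, 0, 1, 2): 7 + 12 + 26 + (-4) = 41
σ = (3, 0, 2, 1): 7 + 12 + 13 + 0 = 32
σ = (3, 1, 0, 2): 7 + 25 + 19 + (-4) = 47
σ = (3, 1, 2, 0): 7 + 25 + 13 + 3 = 48
σ = (3, 2, 0, 1): 7 + 25 + 19 + 0 = 51
σ = (3, 2, 1, 0): 7 + 25 + 26 + 3 = 61
Optimal value attained by: σ = (1, 2, 0, 3).
Answer: det⊕(A) = 78; verdict: SINGULAR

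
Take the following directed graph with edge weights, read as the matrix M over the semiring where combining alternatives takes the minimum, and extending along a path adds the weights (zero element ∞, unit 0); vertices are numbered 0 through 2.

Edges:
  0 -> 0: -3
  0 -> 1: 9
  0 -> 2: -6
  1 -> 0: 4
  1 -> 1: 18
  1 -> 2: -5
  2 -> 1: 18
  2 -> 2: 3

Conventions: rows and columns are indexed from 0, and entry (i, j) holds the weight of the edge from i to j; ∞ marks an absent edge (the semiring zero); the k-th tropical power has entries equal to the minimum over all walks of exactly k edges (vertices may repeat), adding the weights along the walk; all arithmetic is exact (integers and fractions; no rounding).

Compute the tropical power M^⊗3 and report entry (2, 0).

M^⊗2:
  [-6, 6, -9]
  [1, 13, -2]
  [22, 21, 6]
M^⊗3:
  [-9, 3, -12]
  [-2, 10, -5]
  [19, 24, 9]
Key observation: the optimum is the walk 2->1->0->0, with weight 18 + 4 + (-3) = 19.
Optimal value attained by: walk 2->1->0->0.
Answer: (M^⊗3)[2][0] = 19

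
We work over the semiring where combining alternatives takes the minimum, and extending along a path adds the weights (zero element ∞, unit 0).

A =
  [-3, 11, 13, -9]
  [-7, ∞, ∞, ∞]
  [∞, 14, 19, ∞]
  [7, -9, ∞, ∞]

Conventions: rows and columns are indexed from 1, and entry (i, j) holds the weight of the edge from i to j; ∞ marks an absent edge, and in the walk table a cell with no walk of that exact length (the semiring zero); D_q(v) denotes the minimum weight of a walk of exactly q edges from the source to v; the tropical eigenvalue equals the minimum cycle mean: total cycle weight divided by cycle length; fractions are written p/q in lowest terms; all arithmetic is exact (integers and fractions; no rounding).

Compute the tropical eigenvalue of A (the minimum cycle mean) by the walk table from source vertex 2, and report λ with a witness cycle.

q=0: [∞, 0, ∞, ∞]
q=1: [-7, ∞, ∞, ∞]
q=2: [-10, 4, 6, -16]
q=3: [-13, -25, 3, -19]
q=4: [-32, -28, 0, -22]
Optimal cycle mean attained by: cycle 1->4->2->1, total (-9) + (-9) + (-7), length 3.
Answer: λ = -25/3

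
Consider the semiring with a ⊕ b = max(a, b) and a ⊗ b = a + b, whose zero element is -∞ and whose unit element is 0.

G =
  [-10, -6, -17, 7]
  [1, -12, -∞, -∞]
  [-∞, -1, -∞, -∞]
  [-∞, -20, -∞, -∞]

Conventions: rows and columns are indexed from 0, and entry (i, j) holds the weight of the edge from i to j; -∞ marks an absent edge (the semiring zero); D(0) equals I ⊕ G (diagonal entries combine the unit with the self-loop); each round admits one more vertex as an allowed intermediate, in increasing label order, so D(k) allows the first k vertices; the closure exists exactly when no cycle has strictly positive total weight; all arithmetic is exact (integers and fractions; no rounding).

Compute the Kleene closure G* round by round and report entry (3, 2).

D(0):
  [0, -6, -17, 7]
  [1, 0, -∞, -∞]
  [-∞, -1, 0, -∞]
  [-∞, -20, -∞, 0]
D(1):
  [0, -6, -17, 7]
  [1, 0, -16, 8]
  [-∞, -1, 0, -∞]
  [-∞, -20, -∞, 0]
D(2):
  [0, -6, -17, 7]
  [1, 0, -16, 8]
  [0, -1, 0, 7]
  [-19, -20, -36, 0]
D(3):
  [0, -6, -17, 7]
  [1, 0, -16, 8]
  [0, -1, 0, 7]
  [-19, -20, -36, 0]
D(4):
  [0, -6, -17, 7]
  [1, 0, -16, 8]
  [0, -1, 0, 7]
  [-19, -20, -36, 0]
Answer: G*[3][2] = -36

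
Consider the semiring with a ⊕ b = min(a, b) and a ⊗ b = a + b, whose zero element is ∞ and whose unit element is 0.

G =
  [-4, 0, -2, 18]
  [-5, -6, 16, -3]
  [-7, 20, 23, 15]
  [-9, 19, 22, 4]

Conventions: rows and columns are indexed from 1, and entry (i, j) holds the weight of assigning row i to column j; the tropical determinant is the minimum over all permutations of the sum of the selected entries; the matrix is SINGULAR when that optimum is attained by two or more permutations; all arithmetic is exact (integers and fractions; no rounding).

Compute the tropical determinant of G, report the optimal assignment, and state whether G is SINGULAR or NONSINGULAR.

σ = (1, 2, 3, 4): (-4) + (-6) + 23 + 4 = 17
σ = (1, 2, 4, 3): (-4) + (-6) + 15 + 22 = 27
σ = (1, 3, 2, 4): (-4) + 16 + 20 + 4 = 36
σ = (1, 3, 4, 2): (-4) + 16 + 15 + 19 = 46
σ = (1, 4, 2, 3): (-4) + (-3) + 20 + 22 = 35
σ = (1, 4, 3, 2): (-4) + (-3) + 23 + 19 = 35
σ = (2, 1, 3, 4): 0 + (-5) + 23 + 4 = 22
σ = (2, 1, 4, 3): 0 + (-5) + 15 + 22 = 32
σ = (2, 3, 1, 4): 0 + 16 + (-7) + 4 = 13
σ = (2, 3, 4, 1): 0 + 16 + 15 + (-9) = 22
σ = (2, 4, 1, 3): 0 + (-3) + (-7) + 22 = 12
σ = (2, 4, 3, 1): 0 + (-3) + 23 + (-9) = 11
σ = (3, 1, 2, 4): (-2) + (-5) + 20 + 4 = 17
σ = (3, 1, 4, 2): (-2) + (-5) + 15 + 19 = 27
σ = (3, 2, 1, 4): (-2) + (-6) + (-7) + 4 = -11
σ = (3, 2, 4, 1): (-2) + (-6) + 15 + (-9) = -2
σ = (3, 4, 1, 2): (-2) + (-3) + (-7) + 19 = 7
σ = (3, 4, 2, 1): (-2) + (-3) + 20 + (-9) = 6
σ = (4, 1, 2, 3): 18 + (-5) + 20 + 22 = 55
σ = (4, 1, 3, 2): 18 + (-5) + 23 + 19 = 55
σ = (4, 2, 1, 3): 18 + (-6) + (-7) + 22 = 27
σ = (4, 2, 3, 1): 18 + (-6) + 23 + (-9) = 26
σ = (4, 3, 1, 2): 18 + 16 + (-7) + 19 = 46
σ = (4, 3, 2, 1): 18 + 16 + 20 + (-9) = 45
Optimal value attained by: σ = (3, 2, 1, 4).
Answer: det⊕(G) = -11; verdict: NONSINGULAR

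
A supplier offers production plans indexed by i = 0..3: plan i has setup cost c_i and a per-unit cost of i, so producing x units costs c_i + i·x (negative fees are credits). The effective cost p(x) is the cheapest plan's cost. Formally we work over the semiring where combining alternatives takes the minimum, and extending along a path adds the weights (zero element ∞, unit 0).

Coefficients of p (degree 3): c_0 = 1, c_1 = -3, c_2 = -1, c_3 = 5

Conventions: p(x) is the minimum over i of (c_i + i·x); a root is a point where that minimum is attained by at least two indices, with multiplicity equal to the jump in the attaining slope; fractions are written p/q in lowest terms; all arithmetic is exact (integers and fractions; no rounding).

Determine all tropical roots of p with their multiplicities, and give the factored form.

hull edge (i=0, c=1) to (i=1, c=-3): slope -4, span 1
hull edge (i=1, c=-3) to (i=2, c=-1): slope 2, span 1
hull edge (i=2, c=-1) to (i=3, c=5): slope 6, span 1
Factored form: p(x) = 5 ⊗ (x ⊕ (-6)) ⊗ (x ⊕ (-2)) ⊗ (x ⊕ 4)
Answer: roots = -6 (mult 1), -2 (mult 1), 4 (mult 1)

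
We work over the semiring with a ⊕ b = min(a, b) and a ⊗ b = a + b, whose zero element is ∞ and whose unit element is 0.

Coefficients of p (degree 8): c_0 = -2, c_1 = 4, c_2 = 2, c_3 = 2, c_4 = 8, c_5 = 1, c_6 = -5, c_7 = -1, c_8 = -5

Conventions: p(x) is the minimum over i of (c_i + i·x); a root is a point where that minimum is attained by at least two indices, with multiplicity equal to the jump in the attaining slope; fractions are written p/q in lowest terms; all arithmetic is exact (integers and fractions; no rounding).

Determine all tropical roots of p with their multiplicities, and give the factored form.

hull edge (i=0, c=-2) to (i=6, c=-5): slope -1/2, span 6
hull edge (i=6, c=-5) to (i=8, c=-5): slope 0, span 2
Factored form: p(x) = -5 ⊗ (x ⊕ 0) ⊗ (x ⊕ 0) ⊗ (x ⊕ 1/2) ⊗ (x ⊕ 1/2) ⊗ (x ⊕ 1/2) ⊗ (x ⊕ 1/2) ⊗ (x ⊕ 1/2) ⊗ (x ⊕ 1/2)
Answer: roots = 0 (mult 2), 1/2 (mult 6)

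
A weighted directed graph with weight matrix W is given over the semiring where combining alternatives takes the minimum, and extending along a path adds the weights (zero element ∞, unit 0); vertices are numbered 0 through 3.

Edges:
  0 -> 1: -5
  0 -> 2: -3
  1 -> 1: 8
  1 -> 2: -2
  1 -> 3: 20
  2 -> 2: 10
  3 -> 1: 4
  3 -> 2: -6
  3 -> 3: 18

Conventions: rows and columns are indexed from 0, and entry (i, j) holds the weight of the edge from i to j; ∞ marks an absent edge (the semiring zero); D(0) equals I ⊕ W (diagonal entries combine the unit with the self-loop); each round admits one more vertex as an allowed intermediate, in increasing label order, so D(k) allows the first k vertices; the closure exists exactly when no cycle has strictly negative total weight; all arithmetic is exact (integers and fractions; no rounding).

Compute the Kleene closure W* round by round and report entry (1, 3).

D(0):
  [0, -5, -3, ∞]
  [∞, 0, -2, 20]
  [∞, ∞, 0, ∞]
  [∞, 4, -6, 0]
D(1):
  [0, -5, -3, ∞]
  [∞, 0, -2, 20]
  [∞, ∞, 0, ∞]
  [∞, 4, -6, 0]
D(2):
  [0, -5, -7, 15]
  [∞, 0, -2, 20]
  [∞, ∞, 0, ∞]
  [∞, 4, -6, 0]
D(3):
  [0, -5, -7, 15]
  [∞, 0, -2, 20]
  [∞, ∞, 0, ∞]
  [∞, 4, -6, 0]
D(4):
  [0, -5, -7, 15]
  [∞, 0, -2, 20]
  [∞, ∞, 0, ∞]
  [∞, 4, -6, 0]
Answer: W*[1][3] = 20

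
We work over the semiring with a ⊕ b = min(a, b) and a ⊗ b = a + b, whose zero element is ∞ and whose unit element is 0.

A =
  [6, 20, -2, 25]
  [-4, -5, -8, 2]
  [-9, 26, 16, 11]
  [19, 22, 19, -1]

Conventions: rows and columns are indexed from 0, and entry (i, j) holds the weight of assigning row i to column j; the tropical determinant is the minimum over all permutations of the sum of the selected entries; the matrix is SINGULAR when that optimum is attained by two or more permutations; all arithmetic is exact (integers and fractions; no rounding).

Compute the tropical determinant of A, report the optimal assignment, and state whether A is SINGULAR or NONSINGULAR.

σ = (0, 1, 2, 3): 6 + (-5) + 16 + (-1) = 16
σ = (0, 1, 3, 2): 6 + (-5) + 11 + 19 = 31
σ = (0, 2, 1, 3): 6 + (-8) + 26 + (-1) = 23
σ = (0, 2, 3, 1): 6 + (-8) + 11 + 22 = 31
σ = (0, 3, 1, 2): 6 + 2 + 26 + 19 = 53
σ = (0, 3, 2, 1): 6 + 2 + 16 + 22 = 46
σ = (1, 0, 2, 3): 20 + (-4) + 16 + (-1) = 31
σ = (1, 0, 3, 2): 20 + (-4) + 11 + 19 = 46
σ = (1, 2, 0, 3): 20 + (-8) + (-9) + (-1) = 2
σ = (1, 2, 3, 0): 20 + (-8) + 11 + 19 = 42
σ = (1, 3, 0, 2): 20 + 2 + (-9) + 19 = 32
σ = (1, 3, 2, 0): 20 + 2 + 16 + 19 = 57
σ = (2, 0, 1, 3): (-2) + (-4) + 26 + (-1) = 19
σ = (2, 0, 3, 1): (-2) + (-4) + 11 + 22 = 27
σ = (2, 1, 0, 3): (-2) + (-5) + (-9) + (-1) = -17
σ = (2, 1, 3, 0): (-2) + (-5) + 11 + 19 = 23
σ = (2, 3, 0, 1): (-2) + 2 + (-9) + 22 = 13
σ = (2, 3, 1, 0): (-2) + 2 + 26 + 19 = 45
σ = (3, 0, 1, 2): 25 + (-4) + 26 + 19 = 66
σ = (3, 0, 2, 1): 25 + (-4) + 16 + 22 = 59
σ = (3, 1, 0, 2): 25 + (-5) + (-9) + 19 = 30
σ = (3, 1, 2, 0): 25 + (-5) + 16 + 19 = 55
σ = (3, 2, 0, 1): 25 + (-8) + (-9) + 22 = 30
σ = (3, 2, 1, 0): 25 + (-8) + 26 + 19 = 62
Optimal value attained by: σ = (2, 1, 0, 3).
Answer: det⊕(A) = -17; verdict: NONSINGULAR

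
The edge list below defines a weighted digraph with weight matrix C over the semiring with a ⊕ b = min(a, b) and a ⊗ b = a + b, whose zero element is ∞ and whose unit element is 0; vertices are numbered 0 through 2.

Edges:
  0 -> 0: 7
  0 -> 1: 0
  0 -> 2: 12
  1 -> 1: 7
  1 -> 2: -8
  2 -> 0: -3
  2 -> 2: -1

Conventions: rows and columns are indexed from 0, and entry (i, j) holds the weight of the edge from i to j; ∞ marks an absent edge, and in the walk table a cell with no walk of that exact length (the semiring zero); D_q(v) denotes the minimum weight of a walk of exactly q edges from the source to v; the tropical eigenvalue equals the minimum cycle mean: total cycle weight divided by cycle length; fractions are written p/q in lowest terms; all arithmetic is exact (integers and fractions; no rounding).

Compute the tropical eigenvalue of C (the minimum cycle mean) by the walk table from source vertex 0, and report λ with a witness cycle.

q=0: [0, ∞, ∞]
q=1: [7, 0, 12]
q=2: [9, 7, -8]
q=3: [-11, 9, -9]
Optimal cycle mean attained by: cycle 0->1->2->0, total 0 + (-8) + (-3), length 3.
Answer: λ = -11/3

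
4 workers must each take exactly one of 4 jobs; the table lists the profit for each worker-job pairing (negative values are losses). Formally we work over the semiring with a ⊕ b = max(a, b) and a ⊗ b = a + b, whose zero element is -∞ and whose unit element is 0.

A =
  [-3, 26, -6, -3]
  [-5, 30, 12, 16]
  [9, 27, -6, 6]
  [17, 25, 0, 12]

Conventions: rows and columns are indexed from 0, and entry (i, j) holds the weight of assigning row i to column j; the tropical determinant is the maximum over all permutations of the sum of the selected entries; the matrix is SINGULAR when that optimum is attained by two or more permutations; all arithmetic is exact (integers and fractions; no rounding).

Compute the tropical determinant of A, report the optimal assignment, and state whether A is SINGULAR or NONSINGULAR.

σ = (0, 1, 2, 3): (-3) + 30 + (-6) + 12 = 33
σ = (0, 1, 3, 2): (-3) + 30 + 6 + 0 = 33
σ = (0, 2, 1, 3): (-3) + 12 + 27 + 12 = 48
σ = (0, 2, 3, 1): (-3) + 12 + 6 + 25 = 40
σ = (0, 3, 1, 2): (-3) + 16 + 27 + 0 = 40
σ = (0, 3, 2, 1): (-3) + 16 + (-6) + 25 = 32
σ = (1, 0, 2, 3): 26 + (-5) + (-6) + 12 = 27
σ = (1, 0, 3, 2): 26 + (-5) + 6 + 0 = 27
σ = (1, 2, 0, 3): 26 + 12 + 9 + 12 = 59
σ = (1, 2, 3, 0): 26 + 12 + 6 + 17 = 61
σ = (1, 3, 0, 2): 26 + 16 + 9 + 0 = 51
σ = (1, 3, 2, 0): 26 + 16 + (-6) + 17 = 53
σ = (2, 0, 1, 3): (-6) + (-5) + 27 + 12 = 28
σ = (2, 0, 3, 1): (-6) + (-5) + 6 + 25 = 20
σ = (2, 1, 0, 3): (-6) + 30 + 9 + 12 = 45
σ = (2, 1, 3, 0): (-6) + 30 + 6 + 17 = 47
σ = (2, 3, 0, 1): (-6) + 16 + 9 + 25 = 44
σ = (2, 3, 1, 0): (-6) + 16 + 27 + 17 = 54
σ = (3, 0, 1, 2): (-3) + (-5) + 27 + 0 = 19
σ = (3, 0, 2, 1): (-3) + (-5) + (-6) + 25 = 11
σ = (3, 1, 0, 2): (-3) + 30 + 9 + 0 = 36
σ = (3, 1, 2, 0): (-3) + 30 + (-6) + 17 = 38
σ = (3, 2, 0, 1): (-3) + 12 + 9 + 25 = 43
σ = (3, 2, 1, 0): (-3) + 12 + 27 + 17 = 53
Optimal value attained by: σ = (1, 2, 3, 0).
Answer: det⊕(A) = 61; verdict: NONSINGULAR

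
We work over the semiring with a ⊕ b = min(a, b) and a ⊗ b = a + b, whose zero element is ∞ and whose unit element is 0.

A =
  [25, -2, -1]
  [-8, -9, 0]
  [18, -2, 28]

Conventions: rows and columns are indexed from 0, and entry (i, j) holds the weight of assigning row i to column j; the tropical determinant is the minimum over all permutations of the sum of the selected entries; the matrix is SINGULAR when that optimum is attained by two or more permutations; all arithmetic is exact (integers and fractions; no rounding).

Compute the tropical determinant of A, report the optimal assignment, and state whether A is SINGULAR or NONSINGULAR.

σ = (0, 1, 2): 25 + (-9) + 28 = 44
σ = (0, 2, 1): 25 + 0 + (-2) = 23
σ = (1, 0, 2): (-2) + (-8) + 28 = 18
σ = (1, 2, 0): (-2) + 0 + 18 = 16
σ = (2, 0, 1): (-1) + (-8) + (-2) = -11
σ = (2, 1, 0): (-1) + (-9) + 18 = 8
Optimal value attained by: σ = (2, 0, 1).
Answer: det⊕(A) = -11; verdict: NONSINGULAR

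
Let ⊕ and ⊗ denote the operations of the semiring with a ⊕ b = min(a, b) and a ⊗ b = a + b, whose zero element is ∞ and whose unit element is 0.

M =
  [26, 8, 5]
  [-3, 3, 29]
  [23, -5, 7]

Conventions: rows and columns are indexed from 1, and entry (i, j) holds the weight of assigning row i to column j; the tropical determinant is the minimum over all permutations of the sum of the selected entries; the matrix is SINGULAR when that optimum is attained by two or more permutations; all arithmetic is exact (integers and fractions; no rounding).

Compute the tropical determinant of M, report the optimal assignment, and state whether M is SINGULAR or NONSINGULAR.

σ = (1, 2, 3): 26 + 3 + 7 = 36
σ = (1, 3, 2): 26 + 29 + (-5) = 50
σ = (2, 1, 3): 8 + (-3) + 7 = 12
σ = (2, 3, 1): 8 + 29 + 23 = 60
σ = (3, 1, 2): 5 + (-3) + (-5) = -3
σ = (3, 2, 1): 5 + 3 + 23 = 31
Optimal value attained by: σ = (3, 1, 2).
Answer: det⊕(M) = -3; verdict: NONSINGULAR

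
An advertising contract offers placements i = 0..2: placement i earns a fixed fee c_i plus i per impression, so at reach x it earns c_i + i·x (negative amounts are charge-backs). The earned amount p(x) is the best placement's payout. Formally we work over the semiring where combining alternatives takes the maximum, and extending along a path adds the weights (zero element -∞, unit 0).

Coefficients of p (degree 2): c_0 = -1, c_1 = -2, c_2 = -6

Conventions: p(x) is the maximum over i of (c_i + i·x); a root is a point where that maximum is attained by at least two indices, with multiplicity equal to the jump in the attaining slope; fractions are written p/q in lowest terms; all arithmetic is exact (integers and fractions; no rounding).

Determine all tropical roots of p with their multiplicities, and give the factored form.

hull edge (i=0, c=-1) to (i=1, c=-2): slope -1, span 1
hull edge (i=1, c=-2) to (i=2, c=-6): slope -4, span 1
Factored form: p(x) = -6 ⊗ (x ⊕ 1) ⊗ (x ⊕ 4)
Answer: roots = 1 (mult 1), 4 (mult 1)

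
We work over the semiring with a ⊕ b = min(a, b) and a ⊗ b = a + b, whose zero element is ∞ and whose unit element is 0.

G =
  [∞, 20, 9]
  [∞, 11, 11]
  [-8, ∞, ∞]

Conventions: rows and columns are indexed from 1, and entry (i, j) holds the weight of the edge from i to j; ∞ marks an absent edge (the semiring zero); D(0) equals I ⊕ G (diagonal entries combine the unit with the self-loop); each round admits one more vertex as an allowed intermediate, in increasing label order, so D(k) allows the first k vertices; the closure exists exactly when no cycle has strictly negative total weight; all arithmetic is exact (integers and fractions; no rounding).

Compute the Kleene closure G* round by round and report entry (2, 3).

D(0):
  [0, 20, 9]
  [∞, 0, 11]
  [-8, ∞, 0]
D(1):
  [0, 20, 9]
  [∞, 0, 11]
  [-8, 12, 0]
D(2):
  [0, 20, 9]
  [∞, 0, 11]
  [-8, 12, 0]
D(3):
  [0, 20, 9]
  [3, 0, 11]
  [-8, 12, 0]
Answer: G*[2][3] = 11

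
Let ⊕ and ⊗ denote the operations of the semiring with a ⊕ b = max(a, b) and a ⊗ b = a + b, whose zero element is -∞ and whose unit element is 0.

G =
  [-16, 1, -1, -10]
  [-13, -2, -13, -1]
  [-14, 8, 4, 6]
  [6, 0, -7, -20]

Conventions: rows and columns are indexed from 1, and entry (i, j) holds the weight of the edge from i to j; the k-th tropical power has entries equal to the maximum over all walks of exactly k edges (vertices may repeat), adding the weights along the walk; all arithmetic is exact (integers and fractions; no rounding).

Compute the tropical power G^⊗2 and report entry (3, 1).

G^⊗2:
  [-4, 7, 3, 5]
  [5, -1, -8, -3]
  [12, 12, 8, 10]
  [-10, 7, 5, -1]
Key observation: the optimum is the walk 3->4->1, with weight 6 + 6 = 12.
Optimal value attained by: walk 3->4->1.
Answer: (G^⊗2)[3][1] = 12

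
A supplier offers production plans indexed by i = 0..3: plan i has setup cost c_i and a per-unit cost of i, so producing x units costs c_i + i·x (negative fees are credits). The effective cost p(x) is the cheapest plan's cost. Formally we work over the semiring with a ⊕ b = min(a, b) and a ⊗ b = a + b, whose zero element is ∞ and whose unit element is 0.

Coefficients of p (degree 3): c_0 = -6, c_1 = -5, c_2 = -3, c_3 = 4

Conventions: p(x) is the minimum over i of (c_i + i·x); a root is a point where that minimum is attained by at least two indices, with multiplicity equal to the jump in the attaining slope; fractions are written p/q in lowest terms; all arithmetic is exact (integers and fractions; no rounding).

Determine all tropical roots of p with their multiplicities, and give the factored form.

hull edge (i=0, c=-6) to (i=1, c=-5): slope 1, span 1
hull edge (i=1, c=-5) to (i=2, c=-3): slope 2, span 1
hull edge (i=2, c=-3) to (i=3, c=4): slope 7, span 1
Factored form: p(x) = 4 ⊗ (x ⊕ (-7)) ⊗ (x ⊕ (-2)) ⊗ (x ⊕ (-1))
Answer: roots = -7 (mult 1), -2 (mult 1), -1 (mult 1)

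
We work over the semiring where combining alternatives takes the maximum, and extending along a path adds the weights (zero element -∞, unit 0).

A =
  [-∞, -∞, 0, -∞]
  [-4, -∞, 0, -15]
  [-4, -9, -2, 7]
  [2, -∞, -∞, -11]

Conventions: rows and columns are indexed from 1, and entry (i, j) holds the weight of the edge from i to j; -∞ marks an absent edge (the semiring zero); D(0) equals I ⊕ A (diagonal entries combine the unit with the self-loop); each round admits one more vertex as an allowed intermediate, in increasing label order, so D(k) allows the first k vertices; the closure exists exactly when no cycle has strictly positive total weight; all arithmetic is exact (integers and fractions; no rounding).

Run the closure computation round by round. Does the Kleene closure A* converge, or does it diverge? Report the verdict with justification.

D(0):
  [0, -∞, 0, -∞]
  [-4, 0, 0, -15]
  [-4, -9, 0, 7]
  [2, -∞, -∞, 0]
D(1):
  [0, -∞, 0, -∞]
  [-4, 0, 0, -15]
  [-4, -9, 0, 7]
  [2, -∞, 2, 0]
D(2):
  [0, -∞, 0, -∞]
  [-4, 0, 0, -15]
  [-4, -9, 0, 7]
  [2, -∞, 2, 0]
Detection: at round 3, diagonal entry (4, 4) turns strictly positive.
Key observation: the cycle 4->1->3->4 has total weight 2 + 0 + 7, which is strictly positive.
Answer: DIVERGES — positive cycle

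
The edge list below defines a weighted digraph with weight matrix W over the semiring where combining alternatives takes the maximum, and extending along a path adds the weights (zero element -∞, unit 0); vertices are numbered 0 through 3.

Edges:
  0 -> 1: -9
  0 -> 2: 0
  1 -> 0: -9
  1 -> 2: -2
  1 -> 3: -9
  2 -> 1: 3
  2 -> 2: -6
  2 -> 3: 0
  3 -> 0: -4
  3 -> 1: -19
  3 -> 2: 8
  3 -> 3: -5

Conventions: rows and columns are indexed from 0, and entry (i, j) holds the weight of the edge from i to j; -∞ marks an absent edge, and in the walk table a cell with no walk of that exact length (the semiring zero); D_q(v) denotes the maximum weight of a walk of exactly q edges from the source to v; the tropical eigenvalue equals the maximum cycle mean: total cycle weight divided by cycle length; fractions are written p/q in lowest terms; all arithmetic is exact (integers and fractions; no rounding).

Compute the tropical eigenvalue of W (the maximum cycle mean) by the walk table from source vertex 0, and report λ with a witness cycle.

q=0: [0, -∞, -∞, -∞]
q=1: [-∞, -9, 0, -∞]
q=2: [-18, 3, -6, 0]
q=3: [-4, -3, 8, -5]
q=4: [-9, 11, 3, 8]
Optimal cycle mean attained by: cycle 2->3->2, total 0 + 8, length 2.
Answer: λ = 4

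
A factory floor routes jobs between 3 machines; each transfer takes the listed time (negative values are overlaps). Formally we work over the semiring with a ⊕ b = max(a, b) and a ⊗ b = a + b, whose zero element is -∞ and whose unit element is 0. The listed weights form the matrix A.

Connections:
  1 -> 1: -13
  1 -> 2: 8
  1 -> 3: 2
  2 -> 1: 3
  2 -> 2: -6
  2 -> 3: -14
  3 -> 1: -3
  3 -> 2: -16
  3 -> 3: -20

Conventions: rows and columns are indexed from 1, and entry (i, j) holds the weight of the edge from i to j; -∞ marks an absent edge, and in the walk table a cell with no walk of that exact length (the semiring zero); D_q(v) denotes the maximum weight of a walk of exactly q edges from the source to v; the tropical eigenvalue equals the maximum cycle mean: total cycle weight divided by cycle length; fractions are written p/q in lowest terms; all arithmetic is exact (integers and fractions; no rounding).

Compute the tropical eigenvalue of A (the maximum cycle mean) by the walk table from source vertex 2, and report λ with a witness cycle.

q=0: [-∞, 0, -∞]
q=1: [3, -6, -14]
q=2: [-3, 11, 5]
q=3: [14, 5, -1]
Optimal cycle mean attained by: cycle 1->2->1, total 8 + 3, length 2.
Answer: λ = 11/2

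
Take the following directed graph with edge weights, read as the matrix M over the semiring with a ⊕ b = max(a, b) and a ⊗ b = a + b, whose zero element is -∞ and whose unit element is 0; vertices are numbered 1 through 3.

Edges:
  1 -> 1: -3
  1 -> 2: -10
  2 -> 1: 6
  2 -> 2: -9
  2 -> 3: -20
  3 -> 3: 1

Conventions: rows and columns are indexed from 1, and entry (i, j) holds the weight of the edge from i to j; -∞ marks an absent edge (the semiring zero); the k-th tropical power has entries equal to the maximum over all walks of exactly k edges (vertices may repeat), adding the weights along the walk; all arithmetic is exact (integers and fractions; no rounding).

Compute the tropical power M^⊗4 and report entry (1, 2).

M^⊗2:
  [-4, -13, -30]
  [3, -4, -19]
  [-∞, -∞, 2]
M^⊗3:
  [-7, -14, -29]
  [2, -7, -18]
  [-∞, -∞, 3]
M^⊗4:
  [-8, -17, -28]
  [-1, -8, -17]
  [-∞, -∞, 4]
Key observation: the optimum is the walk 1->1->2->1->2, with weight (-3) + (-10) + 6 + (-10) = -17.
Optimal value attained by: walk 1->1->2->1->2.
Answer: (M^⊗4)[1][2] = -17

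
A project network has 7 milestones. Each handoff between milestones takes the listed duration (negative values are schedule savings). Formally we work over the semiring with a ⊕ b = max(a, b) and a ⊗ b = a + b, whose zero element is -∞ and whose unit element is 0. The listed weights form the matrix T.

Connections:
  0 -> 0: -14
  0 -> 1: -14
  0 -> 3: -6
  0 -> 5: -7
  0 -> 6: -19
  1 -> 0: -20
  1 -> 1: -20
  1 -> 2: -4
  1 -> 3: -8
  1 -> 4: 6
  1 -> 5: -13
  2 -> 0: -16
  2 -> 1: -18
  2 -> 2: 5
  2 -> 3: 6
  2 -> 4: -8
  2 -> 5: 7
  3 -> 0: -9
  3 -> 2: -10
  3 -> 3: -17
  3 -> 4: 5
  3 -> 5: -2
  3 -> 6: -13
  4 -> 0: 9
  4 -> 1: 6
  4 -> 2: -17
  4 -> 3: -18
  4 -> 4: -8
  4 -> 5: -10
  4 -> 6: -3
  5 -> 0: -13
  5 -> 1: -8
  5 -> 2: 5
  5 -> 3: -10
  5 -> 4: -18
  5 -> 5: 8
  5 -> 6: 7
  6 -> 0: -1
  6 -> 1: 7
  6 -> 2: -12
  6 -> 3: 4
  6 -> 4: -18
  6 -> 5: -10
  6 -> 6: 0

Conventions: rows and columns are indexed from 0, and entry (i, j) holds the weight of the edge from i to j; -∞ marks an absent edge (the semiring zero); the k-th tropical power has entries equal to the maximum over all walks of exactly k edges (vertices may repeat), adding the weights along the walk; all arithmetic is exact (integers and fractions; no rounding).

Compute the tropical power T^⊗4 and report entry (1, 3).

T^⊗2:
  [-15, -12, -2, -15, -1, 1, 0]
  [15, 12, 1, 2, -2, 3, 3]
  [1, -1, 12, 11, 11, 15, 14]
  [14, 11, 3, -4, -3, 6, 5]
  [1, 4, 2, 3, 12, 2, -3]
  [6, 14, 13, 11, -2, 16, 15]
  [-1, 7, 3, 4, 13, 2, 0]
T^⊗3:
  [8, 7, 6, 4, -6, 9, 8]
  [7, 10, 8, 9, 18, 11, 10]
  [20, 21, 20, 18, 16, 23, 22]
  [6, 12, 11, 9, 17, 14, 13]
  [21, 18, 7, 8, 10, 10, 9]
  [14, 22, 21, 19, 20, 24, 23]
  [22, 19, 8, 9, 13, 10, 10]
T^⊗4:
  [7, 15, 14, 12, 13, 17, 16]
  [27, 24, 16, 14, 16, 19, 18]
  [25, 29, 28, 26, 27, 31, 30]
  [26, 23, 19, 17, 18, 22, 21]
  [19, 16, 15, 15, 24, 18, 17]
  [29, 30, 29, 27, 28, 32, 31]
  [22, 19, 15, 16, 25, 18, 17]
Key observation: the optimum is the walk 1->2->5->2->3, with weight (-4) + 7 + 5 + 6 = 14.
Optimal value attained by: walk 1->2->5->2->3.
Answer: (T^⊗4)[1][3] = 14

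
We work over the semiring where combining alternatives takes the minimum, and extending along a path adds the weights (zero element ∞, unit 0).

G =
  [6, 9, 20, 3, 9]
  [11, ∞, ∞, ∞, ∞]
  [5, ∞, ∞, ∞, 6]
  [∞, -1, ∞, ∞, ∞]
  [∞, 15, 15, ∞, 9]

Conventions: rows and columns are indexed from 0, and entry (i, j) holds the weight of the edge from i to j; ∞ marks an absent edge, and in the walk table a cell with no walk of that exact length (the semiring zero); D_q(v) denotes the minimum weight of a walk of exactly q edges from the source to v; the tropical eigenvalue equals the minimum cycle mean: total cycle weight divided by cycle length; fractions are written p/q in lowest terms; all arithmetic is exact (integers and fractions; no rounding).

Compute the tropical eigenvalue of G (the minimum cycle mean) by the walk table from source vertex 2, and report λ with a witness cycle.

q=0: [∞, ∞, 0, ∞, ∞]
q=1: [5, ∞, ∞, ∞, 6]
q=2: [11, 14, 21, 8, 14]
q=3: [17, 7, 29, 14, 20]
q=4: [18, 13, 35, 20, 26]
q=5: [24, 19, 38, 21, 27]
Optimal cycle mean attained by: cycle 0->3->1->0, total 3 + (-1) + 11, length 3.
Answer: λ = 13/3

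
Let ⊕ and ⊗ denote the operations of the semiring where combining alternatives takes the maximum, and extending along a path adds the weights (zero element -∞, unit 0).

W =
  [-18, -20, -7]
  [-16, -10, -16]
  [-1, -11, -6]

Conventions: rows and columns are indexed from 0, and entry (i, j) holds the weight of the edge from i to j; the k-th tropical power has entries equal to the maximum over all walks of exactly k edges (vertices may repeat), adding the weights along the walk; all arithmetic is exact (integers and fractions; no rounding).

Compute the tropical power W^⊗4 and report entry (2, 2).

W^⊗2:
  [-8, -18, -13]
  [-17, -20, -22]
  [-7, -17, -8]
W^⊗3:
  [-14, -24, -15]
  [-23, -30, -24]
  [-9, -19, -14]
W^⊗4:
  [-16, -26, -21]
  [-25, -35, -30]
  [-15, -25, -16]
Key observation: the optimum is the walk 2->0->2->0->2, with weight (-1) + (-7) + (-1) + (-7) = -16.
Optimal value attained by: walk 2->0->2->0->2.
Answer: (W^⊗4)[2][2] = -16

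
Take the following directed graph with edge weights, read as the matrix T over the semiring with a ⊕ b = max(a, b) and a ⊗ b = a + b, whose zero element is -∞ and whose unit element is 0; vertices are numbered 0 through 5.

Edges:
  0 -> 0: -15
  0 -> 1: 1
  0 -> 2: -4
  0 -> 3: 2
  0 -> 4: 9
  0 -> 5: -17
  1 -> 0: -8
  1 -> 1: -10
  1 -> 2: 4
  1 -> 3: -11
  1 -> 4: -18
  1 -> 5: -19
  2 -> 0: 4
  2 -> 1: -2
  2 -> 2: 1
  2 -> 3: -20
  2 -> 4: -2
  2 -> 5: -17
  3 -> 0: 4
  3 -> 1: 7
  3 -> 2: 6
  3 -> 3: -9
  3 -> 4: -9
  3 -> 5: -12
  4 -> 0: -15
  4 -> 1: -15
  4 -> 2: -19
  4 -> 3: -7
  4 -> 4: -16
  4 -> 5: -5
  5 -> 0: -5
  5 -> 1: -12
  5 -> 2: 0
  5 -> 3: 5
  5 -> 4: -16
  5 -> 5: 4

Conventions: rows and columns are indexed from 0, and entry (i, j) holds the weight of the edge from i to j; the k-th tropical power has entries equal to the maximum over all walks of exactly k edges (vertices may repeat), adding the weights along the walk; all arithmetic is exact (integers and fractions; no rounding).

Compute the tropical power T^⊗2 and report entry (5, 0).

T^⊗2:
  [6, 9, 8, 2, -6, 4]
  [8, 2, 5, -6, 2, -13]
  [5, 5, 2, 6, 13, -7]
  [10, 5, 11, 6, 13, -8]
  [-3, 0, -1, 0, -6, -1]
  [9, 12, 11, 9, 4, 8]
Key observation: the optimum is the walk 5->3->0, with weight 5 + 4 = 9.
Optimal value attained by: walk 5->3->0.
Answer: (T^⊗2)[5][0] = 9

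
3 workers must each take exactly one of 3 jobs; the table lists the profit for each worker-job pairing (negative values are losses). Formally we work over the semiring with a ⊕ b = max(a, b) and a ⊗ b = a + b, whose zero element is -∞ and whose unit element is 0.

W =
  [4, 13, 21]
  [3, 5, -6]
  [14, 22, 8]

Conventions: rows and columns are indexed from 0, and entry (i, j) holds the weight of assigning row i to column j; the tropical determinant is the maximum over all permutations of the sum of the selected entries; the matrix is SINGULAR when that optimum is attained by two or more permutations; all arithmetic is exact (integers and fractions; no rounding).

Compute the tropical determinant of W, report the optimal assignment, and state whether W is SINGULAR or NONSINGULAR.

σ = (0, 1, 2): 4 + 5 + 8 = 17
σ = (0, 2, 1): 4 + (-6) + 22 = 20
σ = (1, 0, 2): 13 + 3 + 8 = 24
σ = (1, 2, 0): 13 + (-6) + 14 = 21
σ = (2, 0, 1): 21 + 3 + 22 = 46
σ = (2, 1, 0): 21 + 5 + 14 = 40
Optimal value attained by: σ = (2, 0, 1).
Answer: det⊕(W) = 46; verdict: NONSINGULAR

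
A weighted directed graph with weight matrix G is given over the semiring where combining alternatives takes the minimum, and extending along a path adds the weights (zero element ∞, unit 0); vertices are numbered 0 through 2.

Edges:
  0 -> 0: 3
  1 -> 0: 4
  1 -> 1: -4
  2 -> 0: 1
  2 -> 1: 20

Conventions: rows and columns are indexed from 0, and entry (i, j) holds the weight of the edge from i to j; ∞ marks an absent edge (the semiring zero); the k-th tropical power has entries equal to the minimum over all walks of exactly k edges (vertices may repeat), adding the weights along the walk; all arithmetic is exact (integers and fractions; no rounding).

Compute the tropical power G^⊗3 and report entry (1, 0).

G^⊗2:
  [6, ∞, ∞]
  [0, -8, ∞]
  [4, 16, ∞]
G^⊗3:
  [9, ∞, ∞]
  [-4, -12, ∞]
  [7, 12, ∞]
Key observation: the optimum is the walk 1->1->1->0, with weight (-4) + (-4) + 4 = -4.
Optimal value attained by: walk 1->1->1->0.
Answer: (G^⊗3)[1][0] = -4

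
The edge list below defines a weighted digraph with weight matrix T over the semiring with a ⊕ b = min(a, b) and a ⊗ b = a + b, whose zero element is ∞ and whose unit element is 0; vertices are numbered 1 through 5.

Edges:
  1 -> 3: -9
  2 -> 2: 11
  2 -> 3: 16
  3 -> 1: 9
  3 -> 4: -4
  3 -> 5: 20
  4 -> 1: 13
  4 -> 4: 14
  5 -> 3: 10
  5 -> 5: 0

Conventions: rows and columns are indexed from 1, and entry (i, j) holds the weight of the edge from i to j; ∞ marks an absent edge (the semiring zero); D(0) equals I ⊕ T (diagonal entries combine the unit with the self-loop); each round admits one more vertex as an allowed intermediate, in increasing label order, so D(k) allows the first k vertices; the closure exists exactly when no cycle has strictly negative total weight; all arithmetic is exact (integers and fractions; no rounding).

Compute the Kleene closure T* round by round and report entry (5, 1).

D(0):
  [0, ∞, -9, ∞, ∞]
  [∞, 0, 16, ∞, ∞]
  [9, ∞, 0, -4, 20]
  [13, ∞, ∞, 0, ∞]
  [∞, ∞, 10, ∞, 0]
D(1):
  [0, ∞, -9, ∞, ∞]
  [∞, 0, 16, ∞, ∞]
  [9, ∞, 0, -4, 20]
  [13, ∞, 4, 0, ∞]
  [∞, ∞, 10, ∞, 0]
D(2):
  [0, ∞, -9, ∞, ∞]
  [∞, 0, 16, ∞, ∞]
  [9, ∞, 0, -4, 20]
  [13, ∞, 4, 0, ∞]
  [∞, ∞, 10, ∞, 0]
D(3):
  [0, ∞, -9, -13, 11]
  [25, 0, 16, 12, 36]
  [9, ∞, 0, -4, 20]
  [13, ∞, 4, 0, 24]
  [19, ∞, 10, 6, 0]
D(4):
  [0, ∞, -9, -13, 11]
  [25, 0, 16, 12, 36]
  [9, ∞, 0, -4, 20]
  [13, ∞, 4, 0, 24]
  [19, ∞, 10, 6, 0]
D(5):
  [0, ∞, -9, -13, 11]
  [25, 0, 16, 12, 36]
  [9, ∞, 0, -4, 20]
  [13, ∞, 4, 0, 24]
  [19, ∞, 10, 6, 0]
Answer: T*[5][1] = 19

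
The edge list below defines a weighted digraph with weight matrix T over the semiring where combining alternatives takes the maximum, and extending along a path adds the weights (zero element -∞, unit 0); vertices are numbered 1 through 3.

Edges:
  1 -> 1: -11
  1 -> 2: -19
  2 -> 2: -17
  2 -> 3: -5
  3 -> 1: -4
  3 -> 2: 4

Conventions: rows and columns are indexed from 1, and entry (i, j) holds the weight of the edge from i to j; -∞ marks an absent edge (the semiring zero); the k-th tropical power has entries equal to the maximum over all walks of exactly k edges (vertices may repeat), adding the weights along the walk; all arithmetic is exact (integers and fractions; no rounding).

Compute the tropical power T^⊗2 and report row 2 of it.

T^⊗2:
  [-22, -30, -24]
  [-9, -1, -22]
  [-15, -13, -1]
Answer: row 2 of T^⊗2 = [-9, -1, -22]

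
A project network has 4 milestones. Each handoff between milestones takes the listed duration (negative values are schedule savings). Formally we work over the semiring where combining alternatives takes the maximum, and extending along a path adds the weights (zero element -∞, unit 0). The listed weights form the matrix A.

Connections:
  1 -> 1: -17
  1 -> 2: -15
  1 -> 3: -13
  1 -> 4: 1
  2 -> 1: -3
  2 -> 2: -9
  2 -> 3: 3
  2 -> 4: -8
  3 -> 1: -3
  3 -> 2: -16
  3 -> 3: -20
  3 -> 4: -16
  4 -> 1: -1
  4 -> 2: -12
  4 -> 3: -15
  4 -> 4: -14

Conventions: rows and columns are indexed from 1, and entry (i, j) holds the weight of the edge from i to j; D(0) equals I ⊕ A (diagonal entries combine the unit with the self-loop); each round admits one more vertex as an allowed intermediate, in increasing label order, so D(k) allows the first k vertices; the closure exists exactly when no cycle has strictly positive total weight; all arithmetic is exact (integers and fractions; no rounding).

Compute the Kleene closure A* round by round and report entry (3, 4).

D(0):
  [0, -15, -13, 1]
  [-3, 0, 3, -8]
  [-3, -16, 0, -16]
  [-1, -12, -15, 0]
D(1):
  [0, -15, -13, 1]
  [-3, 0, 3, -2]
  [-3, -16, 0, -2]
  [-1, -12, -14, 0]
D(2):
  [0, -15, -12, 1]
  [-3, 0, 3, -2]
  [-3, -16, 0, -2]
  [-1, -12, -9, 0]
D(3):
  [0, -15, -12, 1]
  [0, 0, 3, 1]
  [-3, -16, 0, -2]
  [-1, -12, -9, 0]
D(4):
  [0, -11, -8, 1]
  [0, 0, 3, 1]
  [-3, -14, 0, -2]
  [-1, -12, -9, 0]
Answer: A*[3][4] = -2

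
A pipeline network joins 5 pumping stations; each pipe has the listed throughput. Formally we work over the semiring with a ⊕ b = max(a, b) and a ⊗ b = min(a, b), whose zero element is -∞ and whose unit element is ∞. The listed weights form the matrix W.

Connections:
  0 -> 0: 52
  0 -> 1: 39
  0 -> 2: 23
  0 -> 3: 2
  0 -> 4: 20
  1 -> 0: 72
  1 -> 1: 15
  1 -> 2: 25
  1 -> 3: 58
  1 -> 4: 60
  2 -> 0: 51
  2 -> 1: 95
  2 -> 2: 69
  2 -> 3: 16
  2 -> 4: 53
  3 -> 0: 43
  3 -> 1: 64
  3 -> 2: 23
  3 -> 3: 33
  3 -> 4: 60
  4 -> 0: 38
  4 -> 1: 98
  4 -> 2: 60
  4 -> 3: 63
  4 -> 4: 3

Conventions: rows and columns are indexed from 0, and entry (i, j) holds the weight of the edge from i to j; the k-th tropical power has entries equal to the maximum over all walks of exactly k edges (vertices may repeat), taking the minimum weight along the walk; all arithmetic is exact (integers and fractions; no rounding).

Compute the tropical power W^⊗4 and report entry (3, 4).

W^⊗2:
  [52, 39, 25, 39, 39]
  [52, 60, 60, 60, 58]
  [72, 69, 69, 58, 60]
  [64, 60, 60, 60, 60]
  [72, 63, 60, 58, 60]
W^⊗3:
  [52, 39, 39, 39, 39]
  [60, 60, 60, 58, 60]
  [69, 69, 69, 60, 60]
  [60, 60, 60, 60, 60]
  [63, 60, 60, 60, 60]
W^⊗4:
  [52, 39, 39, 39, 39]
  [60, 60, 60, 60, 60]
  [69, 69, 69, 60, 60]
  [60, 60, 60, 60, 60]
  [60, 60, 60, 60, 60]
Key observation: the optimum is the walk 3->1->4->1->4, with weight 64 min 60 min 98 min 60 = 60.
Optimal value attained by: walk 3->1->4->1->4.
Answer: (W^⊗4)[3][4] = 60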